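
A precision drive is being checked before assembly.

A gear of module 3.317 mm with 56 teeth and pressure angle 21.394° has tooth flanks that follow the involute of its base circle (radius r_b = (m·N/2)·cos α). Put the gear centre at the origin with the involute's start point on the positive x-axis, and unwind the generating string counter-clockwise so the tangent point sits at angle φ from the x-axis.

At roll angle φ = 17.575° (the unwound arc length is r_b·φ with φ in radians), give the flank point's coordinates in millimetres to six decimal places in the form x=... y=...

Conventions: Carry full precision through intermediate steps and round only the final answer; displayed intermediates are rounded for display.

topology: single-mesh involute geometry — m = 3.317, N = 56
pitch radius r_p = m·N/2 = 3.317·56/2 = 92.876000
base radius r_b = r_p·cos α = 92.876000·cos 21.394° = 86.476288
roll angle φ = 17.575° = 0.30674162 rad
x = r_b·(cos φ + φ·sin φ) = 90.449386
y = r_b·(sin φ − φ·cos φ) = 0.824142

x=90.449386 y=0.824142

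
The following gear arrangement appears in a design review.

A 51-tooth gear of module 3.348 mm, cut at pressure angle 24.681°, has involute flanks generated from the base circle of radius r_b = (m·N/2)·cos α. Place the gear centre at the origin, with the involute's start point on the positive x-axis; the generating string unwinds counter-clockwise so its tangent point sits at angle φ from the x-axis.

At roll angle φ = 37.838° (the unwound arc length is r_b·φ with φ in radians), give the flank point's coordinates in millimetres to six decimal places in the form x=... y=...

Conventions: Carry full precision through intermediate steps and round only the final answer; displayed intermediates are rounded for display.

x=92.690776 y=7.127805

class = single-mesh tooth geometry [base-circle involute, m = 3.348, 51T]
pitch radius r_p = m·N/2 = 3.348·51/2 = 85.374000
base radius r_b = r_p·cos α = 85.374000·cos 24.681° = 77.574803
roll angle φ = 37.838° = 0.66039768 rad
x = r_b·(cos φ + φ·sin φ) = 92.690776
y = r_b·(sin φ − φ·cos φ) = 7.127805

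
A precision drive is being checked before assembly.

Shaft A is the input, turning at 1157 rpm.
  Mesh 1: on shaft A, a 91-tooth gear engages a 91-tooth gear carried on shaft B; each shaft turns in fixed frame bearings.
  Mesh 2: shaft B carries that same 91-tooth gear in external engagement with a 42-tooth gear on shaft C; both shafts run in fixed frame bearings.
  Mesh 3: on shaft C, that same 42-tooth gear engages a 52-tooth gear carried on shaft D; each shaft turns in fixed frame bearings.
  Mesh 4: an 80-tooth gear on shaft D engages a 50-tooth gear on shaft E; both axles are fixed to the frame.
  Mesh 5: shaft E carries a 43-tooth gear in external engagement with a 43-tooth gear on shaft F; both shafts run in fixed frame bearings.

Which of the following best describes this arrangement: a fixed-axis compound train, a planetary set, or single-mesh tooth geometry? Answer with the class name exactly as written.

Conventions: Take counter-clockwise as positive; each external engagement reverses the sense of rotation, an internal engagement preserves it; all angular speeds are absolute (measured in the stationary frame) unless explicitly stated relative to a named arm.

fixed-axis compound train

recognized (6 fixed axles, 5 meshes): fixed-axis compound train
classification: fixed-axis compound train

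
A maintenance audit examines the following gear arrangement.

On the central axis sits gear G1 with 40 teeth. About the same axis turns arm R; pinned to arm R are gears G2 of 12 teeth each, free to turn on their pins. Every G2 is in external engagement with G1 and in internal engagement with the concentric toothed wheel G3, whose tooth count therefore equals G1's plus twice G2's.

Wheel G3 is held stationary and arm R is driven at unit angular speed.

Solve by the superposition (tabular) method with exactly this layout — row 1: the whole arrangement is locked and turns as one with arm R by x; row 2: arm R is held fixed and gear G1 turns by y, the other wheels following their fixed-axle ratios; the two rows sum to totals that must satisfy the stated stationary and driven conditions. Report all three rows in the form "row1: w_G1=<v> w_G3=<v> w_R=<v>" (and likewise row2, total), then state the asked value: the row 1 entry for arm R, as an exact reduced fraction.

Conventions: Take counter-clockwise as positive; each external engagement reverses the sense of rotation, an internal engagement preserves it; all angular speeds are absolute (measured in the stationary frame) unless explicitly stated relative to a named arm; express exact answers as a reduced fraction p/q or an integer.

row1: w_G1=1 w_G3=1 w_R=1
row2: w_G1=8/5 w_G3=-1 w_R=0
total: w_G1=13/5 w_G3=0 w_R=1
asked value: 1

recognized (axles ride arm R): planetary set, 40/12/64 teeth
superposition row 1 [locked train]: every member turns x
superposition row 2 [arm held]: sun y, ring −(40/64)·y, arm 0
boundary: total ω_ring = x − (40/64)·y = 0 and total ω_arm = x = 1  ⇒  y = 8/5, x = 1
row 2 ring = −(40/64)·8/5 = -1
totals (row 1 + row 2): sun 1 + 8/5 = 13/5, ring 1 + (-1) = 0, arm 1 + 0 = 1
asked cell (row1, arm) = 1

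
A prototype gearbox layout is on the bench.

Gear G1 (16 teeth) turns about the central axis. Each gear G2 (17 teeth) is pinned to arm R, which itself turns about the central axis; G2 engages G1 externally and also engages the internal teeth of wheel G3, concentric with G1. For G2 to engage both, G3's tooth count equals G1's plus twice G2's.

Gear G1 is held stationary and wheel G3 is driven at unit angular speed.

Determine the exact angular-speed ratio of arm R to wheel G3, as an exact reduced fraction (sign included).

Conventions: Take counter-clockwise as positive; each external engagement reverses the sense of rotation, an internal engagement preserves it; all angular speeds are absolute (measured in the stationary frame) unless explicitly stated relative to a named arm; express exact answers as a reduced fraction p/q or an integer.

25/33

recognized (axles ride arm R): planetary set, 16/17/50 teeth
ring teeth: 16 + 2·17 = 50
16(ω_sun−ω_arm) = −50(ω_ring−ω_arm),  ω_sun = 0, ω_ring = 1
16(0−ω_arm) = −50(1−ω_arm)  ⇒  66·ω_arm = 50  ⇒  ω_arm = 25/33
ω_out/ω_in = 25/33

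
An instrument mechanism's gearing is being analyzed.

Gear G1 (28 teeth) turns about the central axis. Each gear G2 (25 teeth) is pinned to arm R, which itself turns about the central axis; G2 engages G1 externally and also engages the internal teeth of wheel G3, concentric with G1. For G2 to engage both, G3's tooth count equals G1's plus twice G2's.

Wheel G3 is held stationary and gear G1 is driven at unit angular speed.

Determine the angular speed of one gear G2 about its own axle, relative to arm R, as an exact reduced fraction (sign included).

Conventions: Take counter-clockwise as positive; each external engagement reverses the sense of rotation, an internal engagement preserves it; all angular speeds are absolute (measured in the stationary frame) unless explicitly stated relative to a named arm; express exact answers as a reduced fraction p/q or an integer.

recognized (axles ride arm R): planetary set, 28/25/78 teeth
ring teeth: 28 + 2·25 = 78
28(ω_sun−ω_arm) = −78(ω_ring−ω_arm),  ω_ring = 0, ω_sun = 1
28(1−ω_arm) = −78(0−ω_arm)  ⇒  106·ω_arm = 28  ⇒  ω_arm = 14/53
sun–planet mesh: 28·(1−14/53) = −25·(ω_p−ω_arm)  ⇒  ω_p−ω_arm = -1092/1325
exact speed ratio = -1092/1325

-1092/1325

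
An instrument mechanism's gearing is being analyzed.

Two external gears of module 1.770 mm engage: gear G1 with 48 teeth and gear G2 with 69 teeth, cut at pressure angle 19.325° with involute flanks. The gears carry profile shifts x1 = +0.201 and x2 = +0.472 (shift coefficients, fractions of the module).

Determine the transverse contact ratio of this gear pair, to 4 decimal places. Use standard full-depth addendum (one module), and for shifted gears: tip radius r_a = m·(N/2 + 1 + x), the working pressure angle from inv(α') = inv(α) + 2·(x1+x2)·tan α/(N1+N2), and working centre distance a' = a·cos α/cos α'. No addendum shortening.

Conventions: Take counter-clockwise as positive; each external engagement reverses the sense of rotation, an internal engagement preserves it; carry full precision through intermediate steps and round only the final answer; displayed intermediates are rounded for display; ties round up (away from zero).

topology: single-mesh involute geometry — m = 1.770, 48T/69T pair
base radii: r_b1 = 40.086534, r_b2 = 57.624393
tip radii: r_a1 = 44.605770, r_a2 = 63.670440
inv(α') = inv(19.325°) + 2·(+0.201+0.472)·tan α/(48+69) = 0.01743443  ⇒  α' = 21.03475°
a' = a·cos α / cos α' = 103.5450·cos 19.325°/cos 21.03475° = 104.686966
action lengths: √(r_a1²−r_b1²) = 19.563856, √(r_a2²−r_b2²) = 27.080514
base pitch p_b = π·m·cos α = 5.247315
CR = (19.563856 + 27.080514 − 104.686966·sin 21.03475°)/5.247315 = 1.728244
contact ratio ≈ 1.7282

1.7282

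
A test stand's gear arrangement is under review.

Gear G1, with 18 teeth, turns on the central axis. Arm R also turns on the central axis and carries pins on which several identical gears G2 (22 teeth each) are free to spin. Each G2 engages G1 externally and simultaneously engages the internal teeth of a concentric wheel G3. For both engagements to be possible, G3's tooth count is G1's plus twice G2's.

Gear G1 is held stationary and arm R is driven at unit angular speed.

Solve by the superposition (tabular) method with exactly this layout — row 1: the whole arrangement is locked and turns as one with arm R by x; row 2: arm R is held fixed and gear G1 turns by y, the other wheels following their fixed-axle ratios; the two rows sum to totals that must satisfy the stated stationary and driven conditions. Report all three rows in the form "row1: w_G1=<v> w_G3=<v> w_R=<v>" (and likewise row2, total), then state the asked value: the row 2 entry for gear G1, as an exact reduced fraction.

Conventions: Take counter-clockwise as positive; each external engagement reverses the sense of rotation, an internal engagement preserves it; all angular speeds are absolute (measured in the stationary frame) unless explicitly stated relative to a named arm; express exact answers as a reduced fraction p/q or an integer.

class = planetary set [G3 = 18+2·22 = 62; Willis about the carrier]
row 1 — lock + rotate with arm: ω_sun = ω_ring = ω_arm = x
row 2: sun turns y, ring = −(18/62)·y, arm 0
boundary: total ω_sun = x + y = 0 and total ω_arm = x = 1  ⇒  y = -1, x = 1
row 2 ring = −(18/62)·(-1) = 9/31
totals (row 1 + row 2): sun 1 + (-1) = 0, ring 1 + 9/31 = 40/31, arm 1 + 0 = 1
asked cell (row2, sun) = -1

row1: w_G1=1 w_G3=1 w_R=1
row2: w_G1=-1 w_G3=9/31 w_R=0
total: w_G1=0 w_G3=40/31 w_R=1
asked value: -1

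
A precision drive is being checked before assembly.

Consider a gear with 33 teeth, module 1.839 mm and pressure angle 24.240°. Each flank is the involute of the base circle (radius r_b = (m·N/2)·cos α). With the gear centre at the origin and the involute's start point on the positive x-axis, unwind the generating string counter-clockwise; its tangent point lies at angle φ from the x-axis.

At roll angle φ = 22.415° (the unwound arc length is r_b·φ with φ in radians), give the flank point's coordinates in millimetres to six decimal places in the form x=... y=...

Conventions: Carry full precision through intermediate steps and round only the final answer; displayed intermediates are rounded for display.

x=29.705205 y=0.543810

topology: single-mesh involute geometry — m = 1.839, N = 33
pitch radius r_p = m·N/2 = 1.839·33/2 = 30.343500
base radius r_b = r_p·cos α = 30.343500·cos 24.240° = 27.668226
roll angle φ = 22.415° = 0.39121555 rad
x = r_b·(cos φ + φ·sin φ) = 29.705205
y = r_b·(sin φ − φ·cos φ) = 0.543810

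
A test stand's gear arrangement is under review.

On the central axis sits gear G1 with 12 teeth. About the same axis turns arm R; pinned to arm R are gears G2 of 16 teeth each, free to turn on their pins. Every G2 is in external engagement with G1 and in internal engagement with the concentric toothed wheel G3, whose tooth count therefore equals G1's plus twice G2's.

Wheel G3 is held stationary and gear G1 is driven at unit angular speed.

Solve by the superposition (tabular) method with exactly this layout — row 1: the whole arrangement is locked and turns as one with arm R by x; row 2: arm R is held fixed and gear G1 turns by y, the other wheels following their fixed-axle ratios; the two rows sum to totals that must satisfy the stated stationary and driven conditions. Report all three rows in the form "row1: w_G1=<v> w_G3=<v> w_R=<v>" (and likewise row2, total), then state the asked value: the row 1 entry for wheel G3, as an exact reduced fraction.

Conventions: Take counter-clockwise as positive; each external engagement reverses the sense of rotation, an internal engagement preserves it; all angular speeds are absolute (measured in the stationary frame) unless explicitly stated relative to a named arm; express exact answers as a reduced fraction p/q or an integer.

planetary set (12T centre, 16T on arm, 44T internal) — Willis relation
superposition row 1 [locked train]: every member turns x
row 2 — arm fixed, fixed-axis ratios: sun y, ring −(12/44)·y, arm 0
boundary: total ω_ring = x − (12/44)·y = 0 and total ω_sun = x + y = 1  ⇒  y = 11/14, x = 3/14
row 2 ring = −(12/44)·11/14 = -3/14
totals (row 1 + row 2): sun 3/14 + 11/14 = 1, ring 3/14 + (-3/14) = 0, arm 3/14 + 0 = 3/14
asked cell (row1, ring) = 3/14

row1: w_G1=3/14 w_G3=3/14 w_R=3/14
row2: w_G1=11/14 w_G3=-3/14 w_R=0
total: w_G1=1 w_G3=0 w_R=3/14
asked value: 3/14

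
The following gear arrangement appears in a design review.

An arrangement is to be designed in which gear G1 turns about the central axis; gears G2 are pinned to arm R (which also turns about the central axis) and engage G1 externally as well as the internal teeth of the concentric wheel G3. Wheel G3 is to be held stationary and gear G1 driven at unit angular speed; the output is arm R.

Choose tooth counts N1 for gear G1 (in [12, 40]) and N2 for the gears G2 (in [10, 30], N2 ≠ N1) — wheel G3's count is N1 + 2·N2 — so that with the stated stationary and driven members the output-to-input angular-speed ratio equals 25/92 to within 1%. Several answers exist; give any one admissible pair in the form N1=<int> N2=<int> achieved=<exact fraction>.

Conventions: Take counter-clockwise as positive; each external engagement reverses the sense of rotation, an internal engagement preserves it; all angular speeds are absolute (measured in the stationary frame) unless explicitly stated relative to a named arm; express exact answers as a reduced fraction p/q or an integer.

N1=25 N2=21 achieved=25/92

design class (target 25/92): planetary set
Willis with ω_ring = 0: ω_arm/ω_sun = N1/(N1+N3); set equal to 25/92  ⇒  N3/N1 = 1/(25/92) − 1 = 67/25
N3 = N1 + 2·N2  ⇒  N2/N1 = (N3/N1 − 1)/2 = (67/25 − 1)/2 = 21/25
smallest multiple with N1 ≥ 12 and N2 ≥ 10: k = 1  ⇒  N1 = 1·25 = 25, N2 = 1·21 = 21 (N1 ≤ 40, N2 ≤ 30, N2 ≠ N1 ✓), N3 = 25 + 2·21 = 67
check: N1/(N1+N3) with N1 = 25, N3 = 67 gives 25/92; |achieved − target| = 0 ≤ 1/368 ✓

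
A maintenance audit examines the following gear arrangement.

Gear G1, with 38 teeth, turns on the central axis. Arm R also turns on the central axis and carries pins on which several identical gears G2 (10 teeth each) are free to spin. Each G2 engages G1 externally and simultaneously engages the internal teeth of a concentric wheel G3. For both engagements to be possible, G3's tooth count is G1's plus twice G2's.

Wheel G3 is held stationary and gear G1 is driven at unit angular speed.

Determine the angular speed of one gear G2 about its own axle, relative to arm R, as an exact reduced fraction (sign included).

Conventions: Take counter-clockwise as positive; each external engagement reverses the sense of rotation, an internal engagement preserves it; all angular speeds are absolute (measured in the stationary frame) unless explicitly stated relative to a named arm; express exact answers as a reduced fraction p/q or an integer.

-551/240

recognized (axles ride arm R): planetary set, 38/10/58 teeth
ring teeth: 38 + 2·10 = 58
38(ω_sun−ω_arm) = −58(ω_ring−ω_arm),  ω_ring = 0, ω_sun = 1
38(1−ω_arm) = −58(0−ω_arm)  ⇒  96·ω_arm = 38  ⇒  ω_arm = 19/48
sun–planet mesh: 38·(1−19/48) = −10·(ω_p−ω_arm)  ⇒  ω_p−ω_arm = -551/240
exact speed ratio = -551/240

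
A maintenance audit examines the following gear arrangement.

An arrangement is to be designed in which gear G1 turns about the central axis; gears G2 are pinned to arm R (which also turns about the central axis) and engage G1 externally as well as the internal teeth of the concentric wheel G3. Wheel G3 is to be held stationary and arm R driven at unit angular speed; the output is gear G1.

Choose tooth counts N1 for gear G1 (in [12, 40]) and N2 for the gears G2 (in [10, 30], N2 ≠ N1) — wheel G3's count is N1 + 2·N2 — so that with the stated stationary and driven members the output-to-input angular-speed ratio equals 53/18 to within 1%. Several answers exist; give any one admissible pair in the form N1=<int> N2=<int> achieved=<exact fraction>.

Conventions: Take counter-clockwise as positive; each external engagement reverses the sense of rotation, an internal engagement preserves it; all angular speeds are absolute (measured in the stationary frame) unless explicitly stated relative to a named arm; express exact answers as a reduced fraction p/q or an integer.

design class (target 53/18): planetary set
Willis with ω_ring = 0: ω_sun/ω_arm = (N1+N3)/N1; set equal to 53/18  ⇒  N3/N1 = 53/18 − 1 = 35/18
N3 = N1 + 2·N2  ⇒  N2/N1 = (N3/N1 − 1)/2 = (35/18 − 1)/2 = 17/36
smallest multiple with N1 ≥ 12 and N2 ≥ 10: k = 1  ⇒  N1 = 1·36 = 36, N2 = 1·17 = 17 (N1 ≤ 40, N2 ≤ 30, N2 ≠ N1 ✓), N3 = 36 + 2·17 = 70
check: (N1+N3)/N1 with N1 = 36, N3 = 70 gives 53/18; |achieved − target| = 0 ≤ 53/1800 ✓

N1=36 N2=17 achieved=53/18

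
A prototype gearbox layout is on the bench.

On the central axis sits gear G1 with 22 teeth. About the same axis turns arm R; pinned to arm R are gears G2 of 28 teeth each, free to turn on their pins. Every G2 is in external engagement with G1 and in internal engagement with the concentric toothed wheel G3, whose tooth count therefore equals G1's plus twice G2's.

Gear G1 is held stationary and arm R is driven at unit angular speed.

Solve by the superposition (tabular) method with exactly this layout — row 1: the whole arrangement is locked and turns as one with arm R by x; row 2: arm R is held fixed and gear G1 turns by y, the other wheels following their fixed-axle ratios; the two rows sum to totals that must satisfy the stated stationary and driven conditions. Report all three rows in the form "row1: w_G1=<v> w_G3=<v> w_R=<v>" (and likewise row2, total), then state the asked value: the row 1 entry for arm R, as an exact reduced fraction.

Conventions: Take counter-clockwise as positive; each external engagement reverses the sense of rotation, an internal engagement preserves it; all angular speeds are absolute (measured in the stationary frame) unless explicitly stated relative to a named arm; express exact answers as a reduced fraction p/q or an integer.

row1: w_G1=1 w_G3=1 w_R=1
row2: w_G1=-1 w_G3=11/39 w_R=0
total: w_G1=0 w_G3=50/39 w_R=1
asked value: 1

class = planetary set [G3 = 22+2·28 = 78; Willis about the carrier]
row 1 — lock + rotate with arm: ω_sun = ω_ring = ω_arm = x
row 2 — arm fixed, fixed-axis ratios: sun y, ring −(22/78)·y, arm 0
boundary: total ω_sun = x + y = 0 and total ω_arm = x = 1  ⇒  y = -1, x = 1
row 2 ring = −(22/78)·(-1) = 11/39
totals (row 1 + row 2): sun 1 + (-1) = 0, ring 1 + 11/39 = 50/39, arm 1 + 0 = 1
asked cell (row1, arm) = 1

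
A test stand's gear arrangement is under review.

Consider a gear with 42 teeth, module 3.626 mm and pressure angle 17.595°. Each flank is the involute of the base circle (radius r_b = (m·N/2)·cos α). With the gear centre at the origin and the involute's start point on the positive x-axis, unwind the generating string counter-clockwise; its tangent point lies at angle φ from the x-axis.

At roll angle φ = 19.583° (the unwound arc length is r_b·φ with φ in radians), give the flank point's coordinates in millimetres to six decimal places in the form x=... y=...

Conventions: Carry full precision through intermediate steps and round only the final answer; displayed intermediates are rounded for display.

x=76.700224 y=0.954785

recognized (one wheel, involute flank): single-mesh tooth geometry, m = 3.626, N = 42
pitch radius r_p = m·N/2 = 3.626·42/2 = 76.146000
base radius r_b = r_p·cos α = 76.146000·cos 17.595° = 72.583666
roll angle φ = 19.583° = 0.34178783 rad
x = r_b·(cos φ + φ·sin φ) = 76.700224
y = r_b·(sin φ − φ·cos φ) = 0.954785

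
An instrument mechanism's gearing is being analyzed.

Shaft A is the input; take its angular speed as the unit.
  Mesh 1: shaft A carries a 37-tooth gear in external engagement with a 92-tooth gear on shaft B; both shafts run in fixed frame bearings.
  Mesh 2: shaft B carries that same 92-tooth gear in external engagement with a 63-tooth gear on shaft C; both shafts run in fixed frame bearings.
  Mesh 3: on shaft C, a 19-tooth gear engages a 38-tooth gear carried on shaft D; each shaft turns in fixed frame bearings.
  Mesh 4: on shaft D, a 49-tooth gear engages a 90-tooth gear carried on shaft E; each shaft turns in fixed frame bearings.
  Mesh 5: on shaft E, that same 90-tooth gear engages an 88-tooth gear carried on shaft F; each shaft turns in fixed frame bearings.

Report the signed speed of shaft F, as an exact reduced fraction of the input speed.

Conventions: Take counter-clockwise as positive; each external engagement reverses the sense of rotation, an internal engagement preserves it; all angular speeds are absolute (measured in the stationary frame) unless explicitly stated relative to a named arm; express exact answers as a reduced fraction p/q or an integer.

-259/1584

5-mesh fixed-axis compound train (all bearings frame-fixed)
mesh 1 [37T→92T]: |ω|/ω_in = 1×37/92 = 37/92, sense flips to −
mesh 2 [92T→63T]: |ω|/ω_in = (37/92)×92/63 = 37/63, sense flips to +
mesh 3 [19T→38T]: |ω|/ω_in = (37/63)×19/38 = 37/126, sense flips to −
mesh 4 [49T→90T]: |ω|/ω_in = (37/126)×49/90 = 259/1620, sense flips to +
mesh 5 [90T→88T]: |ω|/ω_in = (259/1620)×90/88 = 259/1584, sense flips to −
signed output speed (× input speed) = -259/1584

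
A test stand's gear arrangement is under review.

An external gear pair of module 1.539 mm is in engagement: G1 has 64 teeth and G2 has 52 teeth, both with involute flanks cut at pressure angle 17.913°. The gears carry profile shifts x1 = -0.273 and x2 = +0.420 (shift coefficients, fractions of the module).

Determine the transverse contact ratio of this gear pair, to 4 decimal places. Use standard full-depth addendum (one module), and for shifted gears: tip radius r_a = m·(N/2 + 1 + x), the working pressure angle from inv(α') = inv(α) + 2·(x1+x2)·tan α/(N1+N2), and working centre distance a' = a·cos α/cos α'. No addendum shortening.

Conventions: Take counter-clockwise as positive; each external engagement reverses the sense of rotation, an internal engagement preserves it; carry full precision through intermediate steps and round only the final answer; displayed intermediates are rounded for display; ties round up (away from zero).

single-mesh involute tooth geometry (64T engaging 52T at module 1.539)
base radii: r_b1 = 46.860686, r_b2 = 38.074307
tip radii: r_a1 = 50.366853, r_a2 = 42.199380
inv(α') = inv(17.913°) + 2·(-0.273+0.420)·tan α/(64+52) = 0.01142020  ⇒  α' = 18.35070°
a' = a·cos α / cos α' = 89.2620·cos 17.913°/cos 18.35070° = 89.485581
action lengths: √(r_a1²−r_b1²) = 18.463370, √(r_a2²−r_b2²) = 18.197110
base pitch p_b = π·m·cos α = 4.600537
CR = (18.463370 + 18.197110 − 89.485581·sin 18.35070°)/4.600537 = 1.844896
contact ratio ≈ 1.8449

1.8449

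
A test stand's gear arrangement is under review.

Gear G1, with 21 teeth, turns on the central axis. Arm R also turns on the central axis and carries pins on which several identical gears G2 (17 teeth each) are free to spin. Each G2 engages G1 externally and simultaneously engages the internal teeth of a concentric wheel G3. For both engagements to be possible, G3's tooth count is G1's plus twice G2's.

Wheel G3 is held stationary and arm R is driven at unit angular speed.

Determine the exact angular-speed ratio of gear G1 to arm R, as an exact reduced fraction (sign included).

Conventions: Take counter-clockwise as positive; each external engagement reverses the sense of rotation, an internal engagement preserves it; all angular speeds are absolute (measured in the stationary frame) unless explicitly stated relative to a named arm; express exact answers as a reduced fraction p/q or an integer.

class = planetary set [G3 = 21+2·17 = 55; Willis about the carrier]
ring teeth: 21 + 2·17 = 55
21(ω_sun−ω_arm) = −55(ω_ring−ω_arm),  ω_ring = 0, ω_arm = 1
ω_sun = 1 − (55/21)(0−1) = 76/21
ω_out/ω_in = 76/21

76/21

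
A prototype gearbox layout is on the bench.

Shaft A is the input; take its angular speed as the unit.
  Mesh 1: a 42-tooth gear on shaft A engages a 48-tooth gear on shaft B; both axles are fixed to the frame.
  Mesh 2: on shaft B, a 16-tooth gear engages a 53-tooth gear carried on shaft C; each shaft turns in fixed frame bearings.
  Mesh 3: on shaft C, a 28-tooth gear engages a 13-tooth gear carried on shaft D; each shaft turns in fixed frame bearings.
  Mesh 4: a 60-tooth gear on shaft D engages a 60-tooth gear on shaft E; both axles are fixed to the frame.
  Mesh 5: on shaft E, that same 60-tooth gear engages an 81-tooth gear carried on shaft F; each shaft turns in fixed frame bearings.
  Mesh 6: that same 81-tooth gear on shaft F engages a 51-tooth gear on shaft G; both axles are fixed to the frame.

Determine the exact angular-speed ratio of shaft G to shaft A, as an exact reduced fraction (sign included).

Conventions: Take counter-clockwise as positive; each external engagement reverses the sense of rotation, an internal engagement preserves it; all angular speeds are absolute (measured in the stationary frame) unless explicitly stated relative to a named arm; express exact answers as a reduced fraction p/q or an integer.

7840/11713

class = fixed-axis compound train [6 meshes; 6 ratios multiply, 6 sense flips]
mesh 1 [42T→48T]: running ratio 7/8, sense −
mesh 2 [16T→53T]: running ratio 14/53, sense +
mesh 3 [28T→13T]: running ratio 392/689, sense −
mesh 4 [60T→60T]: running ratio 392/689, sense +
mesh 5 [60T→81T]: running ratio 7840/18603, sense −
mesh 6 [81T→51T]: running ratio 7840/11713, sense +
ω_out/ω_in = 7840/11713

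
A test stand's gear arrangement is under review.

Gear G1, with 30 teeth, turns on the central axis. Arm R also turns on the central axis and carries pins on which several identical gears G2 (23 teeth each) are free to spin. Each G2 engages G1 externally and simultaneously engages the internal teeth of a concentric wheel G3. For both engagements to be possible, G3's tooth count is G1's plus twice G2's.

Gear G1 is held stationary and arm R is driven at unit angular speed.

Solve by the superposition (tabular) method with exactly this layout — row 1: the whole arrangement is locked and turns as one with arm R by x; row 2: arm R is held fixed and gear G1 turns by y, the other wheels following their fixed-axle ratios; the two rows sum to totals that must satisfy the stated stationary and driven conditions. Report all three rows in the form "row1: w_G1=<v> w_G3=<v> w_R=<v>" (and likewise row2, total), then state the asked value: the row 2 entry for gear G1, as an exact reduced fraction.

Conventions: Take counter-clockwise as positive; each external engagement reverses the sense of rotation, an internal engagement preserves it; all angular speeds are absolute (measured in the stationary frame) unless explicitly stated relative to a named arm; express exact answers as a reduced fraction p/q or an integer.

row1: w_G1=1 w_G3=1 w_R=1
row2: w_G1=-1 w_G3=15/38 w_R=0
total: w_G1=0 w_G3=53/38 w_R=1
asked value: -1

topology: planetary set — G1 30T / G2 23T / G3 76T, arm = carrier (Willis)
row 1 — lock + rotate with arm: ω_sun = ω_ring = ω_arm = x
row 2: sun turns y, ring = −(30/76)·y, arm 0
boundary: total ω_sun = x + y = 0 and total ω_arm = x = 1  ⇒  y = -1, x = 1
row 2 ring = −(30/76)·(-1) = 15/38
totals (row 1 + row 2): sun 1 + (-1) = 0, ring 1 + 15/38 = 53/38, arm 1 + 0 = 1
asked cell (row2, sun) = -1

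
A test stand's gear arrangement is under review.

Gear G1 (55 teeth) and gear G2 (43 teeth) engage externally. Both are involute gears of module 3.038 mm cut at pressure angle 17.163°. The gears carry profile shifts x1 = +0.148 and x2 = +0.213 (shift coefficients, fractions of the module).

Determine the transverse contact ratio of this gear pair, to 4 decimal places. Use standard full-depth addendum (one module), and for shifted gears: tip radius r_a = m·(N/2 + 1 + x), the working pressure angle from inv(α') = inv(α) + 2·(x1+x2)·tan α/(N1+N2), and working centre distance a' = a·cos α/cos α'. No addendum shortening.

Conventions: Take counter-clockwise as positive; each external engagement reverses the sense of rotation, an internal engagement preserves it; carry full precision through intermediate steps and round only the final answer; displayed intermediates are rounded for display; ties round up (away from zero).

class = single-mesh tooth geometry [involute pair 55T × 43T, m = 3.038]
base radii: r_b1 = 79.824668, r_b2 = 62.408377
tip radii: r_a1 = 87.032624, r_a2 = 69.002094
inv(α') = inv(17.163°) + 2·(+0.148+0.213)·tan α/(55+43) = 0.01156870  ⇒  α' = 18.42769°
a' = a·cos α / cos α' = 148.8620·cos 17.163°/cos 18.42769° = 149.920461
action lengths: √(r_a1²−r_b1²) = 34.679966, √(r_a2²−r_b2²) = 29.436092
base pitch p_b = π·m·cos α = 9.119149
CR = (34.679966 + 29.436092 − 149.920461·sin 18.42769°)/9.119149 = 1.834061
contact ratio ≈ 1.8341

1.8341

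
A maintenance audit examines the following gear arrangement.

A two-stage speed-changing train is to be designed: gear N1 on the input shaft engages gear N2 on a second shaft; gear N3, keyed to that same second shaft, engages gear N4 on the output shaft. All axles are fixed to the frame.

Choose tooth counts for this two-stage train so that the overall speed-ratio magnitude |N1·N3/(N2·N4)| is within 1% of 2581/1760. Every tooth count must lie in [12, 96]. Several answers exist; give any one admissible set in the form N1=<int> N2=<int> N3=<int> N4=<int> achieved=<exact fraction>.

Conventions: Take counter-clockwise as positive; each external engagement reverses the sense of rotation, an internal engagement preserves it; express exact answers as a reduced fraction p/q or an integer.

class = fixed-axis compound train [2-stage, 2581/1760 wanted]
target = 2581/1760 in lowest terms: an exact hit needs N1·N3 = k·2581 and N2·N4 = k·1760 for one integer k, every count in [12, 96]; additionally prefer no 1:1 stage (N1 ≠ N2, N3 ≠ N4)
k = 1: N1·N3 = 2581 = 29·89, N2·N4 = 1760 = 20·88
achieved = 29·89/(20·88) = 2581/1760; |achieved − target| = 0 ≤ 2581/176000 ✓

N1=29 N2=20 N3=89 N4=88 achieved=2581/1760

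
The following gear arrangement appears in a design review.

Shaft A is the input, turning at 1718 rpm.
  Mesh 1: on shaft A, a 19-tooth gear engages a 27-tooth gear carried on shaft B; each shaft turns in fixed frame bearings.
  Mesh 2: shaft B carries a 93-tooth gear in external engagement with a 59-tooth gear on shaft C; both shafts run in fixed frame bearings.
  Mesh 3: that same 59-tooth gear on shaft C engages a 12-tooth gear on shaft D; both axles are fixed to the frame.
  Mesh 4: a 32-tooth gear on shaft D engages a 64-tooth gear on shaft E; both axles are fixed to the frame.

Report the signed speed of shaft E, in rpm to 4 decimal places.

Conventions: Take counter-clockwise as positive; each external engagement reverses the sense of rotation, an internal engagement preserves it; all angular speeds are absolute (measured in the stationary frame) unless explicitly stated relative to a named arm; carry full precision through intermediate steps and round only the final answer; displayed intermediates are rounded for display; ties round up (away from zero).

+4684.7315 rpm

recognized (5 fixed axles, 4 meshes): fixed-axis compound train
mesh 1 [19T→27T]: ω = 1718.0000×19/27 = 1208.9630 rpm, sense flips to −
mesh 2 [93T→59T]: ω = 1208.9630×93/59 = 1905.6535 rpm, sense flips to +
mesh 3 [59T→12T]: ω = 1905.6535×59/12 = 9369.4630 rpm, sense flips to −
mesh 4 [32T→64T]: ω = 9369.4630×32/64 = 4684.7315 rpm, sense flips to +
signed output speed = +4684.7315 rpm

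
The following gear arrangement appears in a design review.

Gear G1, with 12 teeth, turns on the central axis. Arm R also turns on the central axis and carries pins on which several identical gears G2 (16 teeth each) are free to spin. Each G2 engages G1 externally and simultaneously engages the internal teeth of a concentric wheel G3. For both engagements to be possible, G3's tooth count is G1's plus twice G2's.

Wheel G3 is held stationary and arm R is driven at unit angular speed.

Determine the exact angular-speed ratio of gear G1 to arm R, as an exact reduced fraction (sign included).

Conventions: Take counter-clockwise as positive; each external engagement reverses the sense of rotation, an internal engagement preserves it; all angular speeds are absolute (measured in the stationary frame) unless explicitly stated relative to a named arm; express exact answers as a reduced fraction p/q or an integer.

14/3

planetary set (12T centre, 16T on arm, 44T internal) — Willis relation
ring teeth: 12 + 2·16 = 44
12(ω_sun−ω_arm) = −44(ω_ring−ω_arm),  ω_ring = 0, ω_arm = 1
ω_sun = 1 − (44/12)(0−1) = 14/3
ω_out/ω_in = 14/3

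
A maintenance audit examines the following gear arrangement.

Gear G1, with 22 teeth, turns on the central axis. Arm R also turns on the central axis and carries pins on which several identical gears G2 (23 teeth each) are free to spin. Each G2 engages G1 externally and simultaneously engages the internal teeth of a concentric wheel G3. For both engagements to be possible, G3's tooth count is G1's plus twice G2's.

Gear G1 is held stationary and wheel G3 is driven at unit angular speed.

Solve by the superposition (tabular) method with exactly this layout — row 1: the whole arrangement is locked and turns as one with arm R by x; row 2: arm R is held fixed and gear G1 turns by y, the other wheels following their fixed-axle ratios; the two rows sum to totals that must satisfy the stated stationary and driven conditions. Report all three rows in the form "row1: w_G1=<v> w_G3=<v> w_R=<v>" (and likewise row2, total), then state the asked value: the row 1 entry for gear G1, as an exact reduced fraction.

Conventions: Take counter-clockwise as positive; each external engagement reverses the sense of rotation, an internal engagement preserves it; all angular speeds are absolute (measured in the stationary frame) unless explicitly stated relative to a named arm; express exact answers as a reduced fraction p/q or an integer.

class = planetary set [G3 = 22+2·23 = 68; Willis about the carrier]
row 1: whole set turns with the arm by x
row 2: sun turns y, ring = −(22/68)·y, arm 0
boundary: total ω_sun = x + y = 0 and total ω_ring = x − (22/68)·y = 1  ⇒  y = -34/45, x = 34/45
row 2 ring = −(22/68)·(-34/45) = 11/45
totals (row 1 + row 2): sun 34/45 + (-34/45) = 0, ring 34/45 + 11/45 = 1, arm 34/45 + 0 = 34/45
asked cell (row1, sun) = 34/45

row1: w_G1=34/45 w_G3=34/45 w_R=34/45
row2: w_G1=-34/45 w_G3=11/45 w_R=0
total: w_G1=0 w_G3=1 w_R=34/45
asked value: 34/45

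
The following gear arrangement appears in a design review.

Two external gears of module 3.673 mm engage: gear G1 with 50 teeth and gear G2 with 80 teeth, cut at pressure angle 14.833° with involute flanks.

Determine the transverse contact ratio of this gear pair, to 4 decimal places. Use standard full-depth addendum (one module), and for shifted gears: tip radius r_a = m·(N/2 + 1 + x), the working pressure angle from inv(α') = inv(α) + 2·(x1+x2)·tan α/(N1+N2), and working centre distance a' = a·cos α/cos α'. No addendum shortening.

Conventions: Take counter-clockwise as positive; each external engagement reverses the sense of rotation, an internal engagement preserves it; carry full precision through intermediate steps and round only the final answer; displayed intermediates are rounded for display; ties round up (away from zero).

single-mesh involute tooth geometry (50T engaging 80T at module 3.673)
base radii: r_b1 = 88.765033, r_b2 = 142.024053
tip radii: r_a1 = 95.498000, r_a2 = 150.593000
no profile shift: α' = α, a' = a
action lengths: √(r_a1²−r_b1²) = 35.222676, √(r_a2²−r_b2²) = 50.074145
base pitch p_b = π·m·cos α = 11.154543
CR = (35.222676 + 50.074145 − 238.745000·sin 14.83300°)/11.154543 = 2.167502
contact ratio ≈ 2.1675

2.1675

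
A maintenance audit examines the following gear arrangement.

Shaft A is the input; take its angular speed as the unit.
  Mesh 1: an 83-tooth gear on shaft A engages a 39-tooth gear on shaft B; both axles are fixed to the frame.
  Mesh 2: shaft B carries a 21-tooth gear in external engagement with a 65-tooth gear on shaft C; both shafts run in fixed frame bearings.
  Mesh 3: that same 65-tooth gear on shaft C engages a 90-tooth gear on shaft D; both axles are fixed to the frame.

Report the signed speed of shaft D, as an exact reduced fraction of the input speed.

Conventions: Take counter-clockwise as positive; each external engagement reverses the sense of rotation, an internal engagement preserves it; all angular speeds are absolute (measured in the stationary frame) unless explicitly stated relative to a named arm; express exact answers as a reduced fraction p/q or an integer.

-581/1170

3-mesh fixed-axis compound train (all bearings frame-fixed)
mesh 1 [83T→39T]: |ω|/ω_in = 1×83/39 = 83/39, sense flips to −
mesh 2 [21T→65T]: |ω|/ω_in = (83/39)×21/65 = 581/845, sense flips to +
mesh 3 [65T→90T]: |ω|/ω_in = (581/845)×65/90 = 581/1170, sense flips to −
signed output speed (× input speed) = -581/1170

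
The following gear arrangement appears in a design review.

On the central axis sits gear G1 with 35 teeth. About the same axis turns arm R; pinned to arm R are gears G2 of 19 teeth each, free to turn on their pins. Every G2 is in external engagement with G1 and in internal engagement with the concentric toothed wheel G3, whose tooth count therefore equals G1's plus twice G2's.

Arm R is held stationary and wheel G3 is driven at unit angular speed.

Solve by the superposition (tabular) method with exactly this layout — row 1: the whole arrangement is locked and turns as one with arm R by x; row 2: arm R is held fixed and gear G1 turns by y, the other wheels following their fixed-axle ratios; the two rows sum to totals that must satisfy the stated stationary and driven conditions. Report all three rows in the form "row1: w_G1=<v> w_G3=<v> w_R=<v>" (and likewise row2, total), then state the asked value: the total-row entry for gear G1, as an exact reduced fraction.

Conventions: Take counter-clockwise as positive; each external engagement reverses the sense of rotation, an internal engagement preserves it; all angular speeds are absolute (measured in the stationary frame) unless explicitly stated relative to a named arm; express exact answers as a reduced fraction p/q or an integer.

row1: w_G1=0 w_G3=0 w_R=0
row2: w_G1=-73/35 w_G3=1 w_R=0
total: w_G1=-73/35 w_G3=1 w_R=0
asked value: -73/35

class = planetary set [G3 = 35+2·19 = 73; Willis about the carrier]
row 1 (train locked, turned with arm): all members turn x
superposition row 2 [arm held]: sun y, ring −(35/73)·y, arm 0
boundary: total ω_arm = x = 0 and total ω_ring = x − (35/73)·y = 1  ⇒  y = -73/35, x = 0
row 2 ring = −(35/73)·(-73/35) = 1
totals (row 1 + row 2): sun 0 + (-73/35) = -73/35, ring 0 + 1 = 1, arm 0 + 0 = 0
asked cell (total, sun) = -73/35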